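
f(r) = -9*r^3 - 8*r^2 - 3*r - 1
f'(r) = -27*r^2 - 16*r - 3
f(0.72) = -10.67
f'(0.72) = -28.52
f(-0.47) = -0.42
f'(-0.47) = -1.44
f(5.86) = -2104.37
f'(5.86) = -1023.93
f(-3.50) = 297.38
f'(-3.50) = -277.75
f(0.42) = -4.34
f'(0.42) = -14.48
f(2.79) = -267.10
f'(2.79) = -257.81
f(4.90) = -1266.62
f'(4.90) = -729.67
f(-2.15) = 57.92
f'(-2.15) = -93.41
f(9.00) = -7237.00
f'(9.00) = -2334.00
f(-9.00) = 5939.00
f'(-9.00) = -2046.00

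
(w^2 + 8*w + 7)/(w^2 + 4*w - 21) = (w + 1)/(w - 3)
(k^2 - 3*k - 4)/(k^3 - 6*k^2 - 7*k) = (k - 4)/(k*(k - 7))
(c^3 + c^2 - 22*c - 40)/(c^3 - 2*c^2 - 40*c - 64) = (c - 5)/(c - 8)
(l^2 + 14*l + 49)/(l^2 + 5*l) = (l^2 + 14*l + 49)/(l*(l + 5))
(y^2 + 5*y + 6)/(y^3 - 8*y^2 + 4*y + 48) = (y + 3)/(y^2 - 10*y + 24)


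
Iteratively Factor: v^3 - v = (v + 1)*(v^2 - v) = v*(v + 1)*(v - 1)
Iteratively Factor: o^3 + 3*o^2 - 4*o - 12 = (o + 2)*(o^2 + o - 6) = (o + 2)*(o + 3)*(o - 2)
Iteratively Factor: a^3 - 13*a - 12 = (a + 3)*(a^2 - 3*a - 4) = (a - 4)*(a + 3)*(a + 1)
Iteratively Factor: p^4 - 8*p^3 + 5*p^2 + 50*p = (p - 5)*(p^3 - 3*p^2 - 10*p) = p*(p - 5)*(p^2 - 3*p - 10) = p*(p - 5)^2*(p + 2)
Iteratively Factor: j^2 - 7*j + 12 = (j - 3)*(j - 4)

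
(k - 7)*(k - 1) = k^2 - 8*k + 7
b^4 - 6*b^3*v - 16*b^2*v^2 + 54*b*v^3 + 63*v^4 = (b - 7*v)*(b - 3*v)*(b + v)*(b + 3*v)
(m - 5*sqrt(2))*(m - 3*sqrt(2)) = m^2 - 8*sqrt(2)*m + 30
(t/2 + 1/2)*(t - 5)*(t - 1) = t^3/2 - 5*t^2/2 - t/2 + 5/2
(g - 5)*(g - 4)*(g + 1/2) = g^3 - 17*g^2/2 + 31*g/2 + 10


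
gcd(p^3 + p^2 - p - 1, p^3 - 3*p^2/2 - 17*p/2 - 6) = p + 1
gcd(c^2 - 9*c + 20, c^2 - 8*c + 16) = c - 4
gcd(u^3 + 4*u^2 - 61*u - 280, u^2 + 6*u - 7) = u + 7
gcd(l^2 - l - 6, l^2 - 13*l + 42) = 1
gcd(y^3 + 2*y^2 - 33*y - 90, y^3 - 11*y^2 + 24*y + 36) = y - 6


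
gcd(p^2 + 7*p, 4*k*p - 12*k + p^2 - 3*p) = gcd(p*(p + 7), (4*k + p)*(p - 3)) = 1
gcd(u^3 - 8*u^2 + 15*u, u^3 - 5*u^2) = u^2 - 5*u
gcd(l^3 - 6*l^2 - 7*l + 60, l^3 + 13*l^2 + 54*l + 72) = l + 3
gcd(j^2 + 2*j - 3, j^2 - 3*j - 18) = j + 3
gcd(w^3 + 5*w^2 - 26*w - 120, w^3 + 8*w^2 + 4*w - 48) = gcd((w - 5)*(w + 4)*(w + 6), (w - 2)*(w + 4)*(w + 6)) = w^2 + 10*w + 24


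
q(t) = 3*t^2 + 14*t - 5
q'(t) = 6*t + 14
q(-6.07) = 20.55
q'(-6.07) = -22.42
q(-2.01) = -21.02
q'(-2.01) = 1.94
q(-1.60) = -19.72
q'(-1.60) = 4.40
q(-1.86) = -20.66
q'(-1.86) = 2.84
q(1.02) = 12.40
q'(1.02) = 20.12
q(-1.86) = -20.66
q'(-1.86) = 2.84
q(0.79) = 7.93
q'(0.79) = 18.74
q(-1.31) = -18.19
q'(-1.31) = 6.14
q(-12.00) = 259.00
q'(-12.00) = -58.00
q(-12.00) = 259.00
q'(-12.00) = -58.00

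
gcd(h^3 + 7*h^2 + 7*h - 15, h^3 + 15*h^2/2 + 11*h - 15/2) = h^2 + 8*h + 15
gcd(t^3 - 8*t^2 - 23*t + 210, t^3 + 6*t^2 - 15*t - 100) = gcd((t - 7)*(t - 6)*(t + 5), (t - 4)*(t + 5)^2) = t + 5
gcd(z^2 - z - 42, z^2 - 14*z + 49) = z - 7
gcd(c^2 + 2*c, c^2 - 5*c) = c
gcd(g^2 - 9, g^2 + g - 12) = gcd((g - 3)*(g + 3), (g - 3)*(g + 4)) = g - 3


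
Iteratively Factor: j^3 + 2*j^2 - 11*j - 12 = (j + 1)*(j^2 + j - 12) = (j + 1)*(j + 4)*(j - 3)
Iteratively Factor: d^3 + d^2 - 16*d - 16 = (d + 4)*(d^2 - 3*d - 4) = (d - 4)*(d + 4)*(d + 1)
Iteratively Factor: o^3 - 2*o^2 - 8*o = (o - 4)*(o^2 + 2*o) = o*(o - 4)*(o + 2)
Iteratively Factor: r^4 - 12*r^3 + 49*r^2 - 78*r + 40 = (r - 2)*(r^3 - 10*r^2 + 29*r - 20) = (r - 5)*(r - 2)*(r^2 - 5*r + 4) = (r - 5)*(r - 2)*(r - 1)*(r - 4)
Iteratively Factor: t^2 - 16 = (t + 4)*(t - 4)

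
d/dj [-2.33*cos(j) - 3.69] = 2.33*sin(j)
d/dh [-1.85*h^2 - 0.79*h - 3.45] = -3.7*h - 0.79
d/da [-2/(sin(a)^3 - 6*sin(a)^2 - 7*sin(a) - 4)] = 2*(3*sin(a)^2 - 12*sin(a) - 7)*cos(a)/(sin(a)^3 - 6*sin(a)^2 - 7*sin(a) - 4)^2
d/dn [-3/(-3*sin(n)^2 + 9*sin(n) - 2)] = 9*(3 - 2*sin(n))*cos(n)/(3*sin(n)^2 - 9*sin(n) + 2)^2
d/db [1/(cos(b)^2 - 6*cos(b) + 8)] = 2*(cos(b) - 3)*sin(b)/(cos(b)^2 - 6*cos(b) + 8)^2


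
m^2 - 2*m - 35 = (m - 7)*(m + 5)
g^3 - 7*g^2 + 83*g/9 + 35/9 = (g - 5)*(g - 7/3)*(g + 1/3)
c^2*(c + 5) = c^3 + 5*c^2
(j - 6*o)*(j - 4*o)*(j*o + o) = j^3*o - 10*j^2*o^2 + j^2*o + 24*j*o^3 - 10*j*o^2 + 24*o^3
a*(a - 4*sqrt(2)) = a^2 - 4*sqrt(2)*a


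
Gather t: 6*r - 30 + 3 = 6*r - 27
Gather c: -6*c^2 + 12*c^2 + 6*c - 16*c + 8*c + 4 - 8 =6*c^2 - 2*c - 4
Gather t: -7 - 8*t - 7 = -8*t - 14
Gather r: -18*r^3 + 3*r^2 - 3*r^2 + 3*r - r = -18*r^3 + 2*r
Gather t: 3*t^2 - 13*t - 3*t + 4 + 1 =3*t^2 - 16*t + 5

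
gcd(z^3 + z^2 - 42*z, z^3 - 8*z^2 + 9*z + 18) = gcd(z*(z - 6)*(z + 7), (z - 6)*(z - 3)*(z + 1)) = z - 6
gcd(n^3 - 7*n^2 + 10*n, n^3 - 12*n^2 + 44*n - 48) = n - 2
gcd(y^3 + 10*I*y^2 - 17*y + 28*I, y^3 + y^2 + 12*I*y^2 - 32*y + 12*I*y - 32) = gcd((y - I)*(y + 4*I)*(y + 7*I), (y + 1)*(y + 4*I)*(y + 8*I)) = y + 4*I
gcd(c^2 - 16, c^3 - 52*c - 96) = 1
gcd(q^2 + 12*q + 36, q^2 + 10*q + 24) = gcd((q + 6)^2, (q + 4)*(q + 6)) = q + 6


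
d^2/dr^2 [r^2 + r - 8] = 2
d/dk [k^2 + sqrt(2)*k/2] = 2*k + sqrt(2)/2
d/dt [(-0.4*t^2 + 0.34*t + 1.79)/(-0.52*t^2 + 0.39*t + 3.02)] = (0.0208*t^2 - 0.5544*t + 0.3287)/(0.2704*t^4 - 0.4056*t^3 - 2.9887*t^2 + 2.3556*t + 9.1204)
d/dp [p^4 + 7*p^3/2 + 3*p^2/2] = p*(8*p^2 + 21*p + 6)/2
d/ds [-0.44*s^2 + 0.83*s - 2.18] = 0.83 - 0.88*s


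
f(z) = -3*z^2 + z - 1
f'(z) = 1 - 6*z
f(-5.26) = -89.26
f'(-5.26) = 32.56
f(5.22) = -77.53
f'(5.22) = -30.32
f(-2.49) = -22.09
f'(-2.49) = 15.94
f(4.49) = -56.99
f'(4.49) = -25.94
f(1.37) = -5.26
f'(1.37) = -7.22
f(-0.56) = -2.50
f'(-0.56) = 4.36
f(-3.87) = -49.80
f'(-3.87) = 24.22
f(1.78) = -8.73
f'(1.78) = -9.68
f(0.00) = -1.00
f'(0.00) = 1.00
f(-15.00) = -691.00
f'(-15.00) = 91.00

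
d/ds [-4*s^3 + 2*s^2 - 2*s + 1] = -12*s^2 + 4*s - 2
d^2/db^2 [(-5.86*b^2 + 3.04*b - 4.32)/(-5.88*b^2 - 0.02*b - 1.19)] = (2.27373675443232e-13*b^4 - 211.590624*b^3 + 650.146896*b^2 + 130.67712*b - 43.710956)/(203.297472*b^6 + 2.074464*b^5 + 123.437664*b^4 + 0.839672*b^3 + 24.981432*b^2 + 0.084966*b + 1.685159)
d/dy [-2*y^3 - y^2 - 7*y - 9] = -6*y^2 - 2*y - 7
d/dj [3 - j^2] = -2*j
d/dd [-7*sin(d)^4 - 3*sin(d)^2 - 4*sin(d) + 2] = -2*(14*sin(d)^3 + 3*sin(d) + 2)*cos(d)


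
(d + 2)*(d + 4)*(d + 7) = d^3 + 13*d^2 + 50*d + 56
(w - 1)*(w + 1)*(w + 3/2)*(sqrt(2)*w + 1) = sqrt(2)*w^4 + w^3 + 3*sqrt(2)*w^3/2 - sqrt(2)*w^2 + 3*w^2/2 - 3*sqrt(2)*w/2 - w - 3/2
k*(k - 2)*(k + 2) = k^3 - 4*k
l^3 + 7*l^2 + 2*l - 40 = (l - 2)*(l + 4)*(l + 5)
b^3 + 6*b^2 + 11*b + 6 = (b + 1)*(b + 2)*(b + 3)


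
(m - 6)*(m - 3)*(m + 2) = m^3 - 7*m^2 + 36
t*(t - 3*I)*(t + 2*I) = t^3 - I*t^2 + 6*t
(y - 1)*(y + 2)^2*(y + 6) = y^4 + 9*y^3 + 18*y^2 - 4*y - 24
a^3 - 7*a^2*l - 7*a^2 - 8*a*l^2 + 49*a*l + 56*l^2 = (a - 7)*(a - 8*l)*(a + l)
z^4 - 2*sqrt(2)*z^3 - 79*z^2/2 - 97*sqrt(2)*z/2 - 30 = (z - 6*sqrt(2))*(z + sqrt(2)/2)*(z + sqrt(2))*(z + 5*sqrt(2)/2)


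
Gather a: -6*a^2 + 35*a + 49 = -6*a^2 + 35*a + 49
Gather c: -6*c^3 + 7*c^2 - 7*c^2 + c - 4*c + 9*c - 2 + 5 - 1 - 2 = -6*c^3 + 6*c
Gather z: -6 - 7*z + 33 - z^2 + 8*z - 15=-z^2 + z + 12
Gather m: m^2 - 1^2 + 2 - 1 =m^2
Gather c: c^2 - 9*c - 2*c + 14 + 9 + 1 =c^2 - 11*c + 24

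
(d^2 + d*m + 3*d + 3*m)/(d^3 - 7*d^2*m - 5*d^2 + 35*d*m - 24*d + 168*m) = (d + m)/(d^2 - 7*d*m - 8*d + 56*m)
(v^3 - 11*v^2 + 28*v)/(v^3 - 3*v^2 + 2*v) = (v^2 - 11*v + 28)/(v^2 - 3*v + 2)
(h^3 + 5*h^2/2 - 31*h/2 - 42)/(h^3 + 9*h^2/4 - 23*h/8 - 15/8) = 4*(2*h^2 - h - 28)/(8*h^2 - 6*h - 5)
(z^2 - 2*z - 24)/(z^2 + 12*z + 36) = (z^2 - 2*z - 24)/(z^2 + 12*z + 36)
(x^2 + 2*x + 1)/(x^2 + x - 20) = (x^2 + 2*x + 1)/(x^2 + x - 20)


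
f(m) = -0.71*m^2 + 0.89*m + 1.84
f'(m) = 0.89 - 1.42*m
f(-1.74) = -1.86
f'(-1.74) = 3.36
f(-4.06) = -13.48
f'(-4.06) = 6.66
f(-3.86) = -12.17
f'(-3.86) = 6.37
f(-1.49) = -1.06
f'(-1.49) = 3.01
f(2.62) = -0.70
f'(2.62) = -2.83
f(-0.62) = 1.02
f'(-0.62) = 1.77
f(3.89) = -5.44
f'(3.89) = -4.63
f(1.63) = 1.40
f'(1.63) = -1.42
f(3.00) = -1.88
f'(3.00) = -3.37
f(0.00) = 1.84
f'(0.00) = 0.89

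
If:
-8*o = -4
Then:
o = 1/2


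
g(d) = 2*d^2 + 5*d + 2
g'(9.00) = 41.00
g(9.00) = 209.00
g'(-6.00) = -19.00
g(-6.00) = 44.00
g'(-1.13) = 0.48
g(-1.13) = -1.10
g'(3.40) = 18.60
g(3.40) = 42.12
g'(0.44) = 6.76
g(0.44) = 4.59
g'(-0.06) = 4.76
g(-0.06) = 1.71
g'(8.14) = 37.56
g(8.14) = 175.22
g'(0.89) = 8.56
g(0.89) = 8.03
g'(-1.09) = 0.64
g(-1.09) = -1.07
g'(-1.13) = 0.48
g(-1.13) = -1.10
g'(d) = 4*d + 5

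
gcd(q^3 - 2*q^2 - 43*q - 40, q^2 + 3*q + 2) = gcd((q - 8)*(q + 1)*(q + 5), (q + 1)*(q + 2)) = q + 1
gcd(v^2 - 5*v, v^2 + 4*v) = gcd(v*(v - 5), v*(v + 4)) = v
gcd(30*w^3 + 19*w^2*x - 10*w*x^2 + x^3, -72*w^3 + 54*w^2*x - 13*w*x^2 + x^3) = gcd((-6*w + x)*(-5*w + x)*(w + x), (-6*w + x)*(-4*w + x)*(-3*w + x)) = -6*w + x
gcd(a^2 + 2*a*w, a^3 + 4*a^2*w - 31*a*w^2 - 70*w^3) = a + 2*w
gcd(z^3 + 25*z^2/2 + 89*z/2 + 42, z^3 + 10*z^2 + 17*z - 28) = z^2 + 11*z + 28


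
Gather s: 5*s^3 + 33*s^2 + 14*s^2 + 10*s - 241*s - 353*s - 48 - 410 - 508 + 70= 5*s^3 + 47*s^2 - 584*s - 896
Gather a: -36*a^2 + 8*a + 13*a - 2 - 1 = -36*a^2 + 21*a - 3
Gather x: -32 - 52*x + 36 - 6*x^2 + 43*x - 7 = -6*x^2 - 9*x - 3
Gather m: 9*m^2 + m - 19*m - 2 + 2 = 9*m^2 - 18*m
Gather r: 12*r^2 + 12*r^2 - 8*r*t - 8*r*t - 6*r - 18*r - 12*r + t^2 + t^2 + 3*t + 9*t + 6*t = 24*r^2 + r*(-16*t - 36) + 2*t^2 + 18*t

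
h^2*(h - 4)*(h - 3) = h^4 - 7*h^3 + 12*h^2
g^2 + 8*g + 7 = (g + 1)*(g + 7)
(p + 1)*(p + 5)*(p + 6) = p^3 + 12*p^2 + 41*p + 30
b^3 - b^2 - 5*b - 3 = (b - 3)*(b + 1)^2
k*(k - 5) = k^2 - 5*k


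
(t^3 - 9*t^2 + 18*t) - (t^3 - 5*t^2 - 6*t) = -4*t^2 + 24*t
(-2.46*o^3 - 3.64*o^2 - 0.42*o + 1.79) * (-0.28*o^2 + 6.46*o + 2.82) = 0.6888*o^5 - 14.8724*o^4 - 30.334*o^3 - 13.4792*o^2 + 10.379*o + 5.0478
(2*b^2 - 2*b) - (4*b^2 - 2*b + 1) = -2*b^2 - 1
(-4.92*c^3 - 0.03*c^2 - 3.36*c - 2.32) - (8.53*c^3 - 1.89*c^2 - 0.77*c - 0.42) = -13.45*c^3 + 1.86*c^2 - 2.59*c - 1.9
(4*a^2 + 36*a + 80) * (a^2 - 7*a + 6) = 4*a^4 + 8*a^3 - 148*a^2 - 344*a + 480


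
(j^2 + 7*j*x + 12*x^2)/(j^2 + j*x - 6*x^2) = (-j - 4*x)/(-j + 2*x)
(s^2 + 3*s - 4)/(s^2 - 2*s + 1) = (s + 4)/(s - 1)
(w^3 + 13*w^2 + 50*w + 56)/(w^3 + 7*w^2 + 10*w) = (w^2 + 11*w + 28)/(w*(w + 5))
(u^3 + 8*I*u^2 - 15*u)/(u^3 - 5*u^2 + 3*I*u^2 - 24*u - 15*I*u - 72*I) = u*(u + 5*I)/(u^2 - 5*u - 24)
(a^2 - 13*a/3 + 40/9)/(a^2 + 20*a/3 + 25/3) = (9*a^2 - 39*a + 40)/(3*(3*a^2 + 20*a + 25))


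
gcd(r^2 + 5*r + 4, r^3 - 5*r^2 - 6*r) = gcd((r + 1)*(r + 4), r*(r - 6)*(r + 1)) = r + 1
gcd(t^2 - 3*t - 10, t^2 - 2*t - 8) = t + 2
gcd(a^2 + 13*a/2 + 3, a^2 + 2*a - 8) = 1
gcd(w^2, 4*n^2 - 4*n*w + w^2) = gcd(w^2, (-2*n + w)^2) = 1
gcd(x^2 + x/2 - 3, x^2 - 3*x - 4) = 1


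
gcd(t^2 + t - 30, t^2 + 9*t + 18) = t + 6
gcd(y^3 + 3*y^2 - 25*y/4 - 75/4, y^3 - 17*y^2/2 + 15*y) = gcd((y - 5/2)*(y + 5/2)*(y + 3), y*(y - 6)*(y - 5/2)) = y - 5/2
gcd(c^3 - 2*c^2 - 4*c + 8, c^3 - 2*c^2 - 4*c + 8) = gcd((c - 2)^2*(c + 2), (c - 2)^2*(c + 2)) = c^3 - 2*c^2 - 4*c + 8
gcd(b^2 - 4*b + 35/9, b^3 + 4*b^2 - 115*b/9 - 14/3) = b - 7/3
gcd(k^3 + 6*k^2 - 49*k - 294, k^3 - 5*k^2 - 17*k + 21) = k - 7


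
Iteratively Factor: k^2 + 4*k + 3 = (k + 1)*(k + 3)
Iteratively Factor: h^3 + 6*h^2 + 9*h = (h)*(h^2 + 6*h + 9) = h*(h + 3)*(h + 3)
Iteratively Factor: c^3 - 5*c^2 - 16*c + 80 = (c + 4)*(c^2 - 9*c + 20) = (c - 5)*(c + 4)*(c - 4)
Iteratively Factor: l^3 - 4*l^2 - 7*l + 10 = (l + 2)*(l^2 - 6*l + 5) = (l - 5)*(l + 2)*(l - 1)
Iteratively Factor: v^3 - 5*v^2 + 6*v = (v - 3)*(v^2 - 2*v) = v*(v - 3)*(v - 2)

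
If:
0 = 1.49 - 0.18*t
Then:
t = 8.28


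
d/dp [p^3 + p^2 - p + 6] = 3*p^2 + 2*p - 1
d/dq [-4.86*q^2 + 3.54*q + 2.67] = 3.54 - 9.72*q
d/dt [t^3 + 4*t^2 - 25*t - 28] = 3*t^2 + 8*t - 25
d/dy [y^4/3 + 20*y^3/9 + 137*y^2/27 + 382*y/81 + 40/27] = 4*y^3/3 + 20*y^2/3 + 274*y/27 + 382/81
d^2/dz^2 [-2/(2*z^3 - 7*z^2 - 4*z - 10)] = 4*((6*z - 7)*(-2*z^3 + 7*z^2 + 4*z + 10) + 4*(-3*z^2 + 7*z + 2)^2)/(-2*z^3 + 7*z^2 + 4*z + 10)^3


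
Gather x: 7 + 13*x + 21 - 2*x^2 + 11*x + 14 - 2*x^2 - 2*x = -4*x^2 + 22*x + 42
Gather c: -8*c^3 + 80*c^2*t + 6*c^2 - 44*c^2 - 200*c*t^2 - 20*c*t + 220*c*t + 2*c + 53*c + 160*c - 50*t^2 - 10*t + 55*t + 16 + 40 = -8*c^3 + c^2*(80*t - 38) + c*(-200*t^2 + 200*t + 215) - 50*t^2 + 45*t + 56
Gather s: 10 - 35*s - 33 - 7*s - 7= -42*s - 30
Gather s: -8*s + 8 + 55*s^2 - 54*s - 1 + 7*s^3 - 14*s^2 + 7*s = 7*s^3 + 41*s^2 - 55*s + 7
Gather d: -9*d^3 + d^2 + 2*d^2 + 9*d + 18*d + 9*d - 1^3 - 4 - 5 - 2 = -9*d^3 + 3*d^2 + 36*d - 12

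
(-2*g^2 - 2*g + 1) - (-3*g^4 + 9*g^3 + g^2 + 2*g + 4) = 3*g^4 - 9*g^3 - 3*g^2 - 4*g - 3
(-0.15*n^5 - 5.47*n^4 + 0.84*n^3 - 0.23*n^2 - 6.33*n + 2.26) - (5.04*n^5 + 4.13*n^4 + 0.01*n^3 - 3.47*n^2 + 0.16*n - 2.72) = -5.19*n^5 - 9.6*n^4 + 0.83*n^3 + 3.24*n^2 - 6.49*n + 4.98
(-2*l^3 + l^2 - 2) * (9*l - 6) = -18*l^4 + 21*l^3 - 6*l^2 - 18*l + 12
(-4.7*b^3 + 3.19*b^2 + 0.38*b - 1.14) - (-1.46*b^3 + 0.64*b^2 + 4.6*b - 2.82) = -3.24*b^3 + 2.55*b^2 - 4.22*b + 1.68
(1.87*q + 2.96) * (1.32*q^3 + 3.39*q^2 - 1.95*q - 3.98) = 2.4684*q^4 + 10.2465*q^3 + 6.3879*q^2 - 13.2146*q - 11.7808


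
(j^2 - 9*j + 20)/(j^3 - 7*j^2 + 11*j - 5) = (j - 4)/(j^2 - 2*j + 1)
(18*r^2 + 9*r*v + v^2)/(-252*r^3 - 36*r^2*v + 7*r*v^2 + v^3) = (-3*r - v)/(42*r^2 - r*v - v^2)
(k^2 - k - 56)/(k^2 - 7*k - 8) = (k + 7)/(k + 1)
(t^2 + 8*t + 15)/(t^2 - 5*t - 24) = (t + 5)/(t - 8)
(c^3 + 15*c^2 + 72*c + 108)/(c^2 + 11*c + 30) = (c^2 + 9*c + 18)/(c + 5)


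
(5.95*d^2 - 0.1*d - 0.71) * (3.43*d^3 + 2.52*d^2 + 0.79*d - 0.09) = 20.4085*d^5 + 14.651*d^4 + 2.0132*d^3 - 2.4037*d^2 - 0.5519*d + 0.0639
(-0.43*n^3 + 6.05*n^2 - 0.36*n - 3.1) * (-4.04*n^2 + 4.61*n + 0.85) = 1.7372*n^5 - 26.4243*n^4 + 28.9794*n^3 + 16.0069*n^2 - 14.597*n - 2.635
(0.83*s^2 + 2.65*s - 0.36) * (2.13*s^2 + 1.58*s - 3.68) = 1.7679*s^4 + 6.9559*s^3 + 0.365800000000001*s^2 - 10.3208*s + 1.3248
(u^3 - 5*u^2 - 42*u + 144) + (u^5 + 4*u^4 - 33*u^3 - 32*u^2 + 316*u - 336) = u^5 + 4*u^4 - 32*u^3 - 37*u^2 + 274*u - 192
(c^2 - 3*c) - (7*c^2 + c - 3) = -6*c^2 - 4*c + 3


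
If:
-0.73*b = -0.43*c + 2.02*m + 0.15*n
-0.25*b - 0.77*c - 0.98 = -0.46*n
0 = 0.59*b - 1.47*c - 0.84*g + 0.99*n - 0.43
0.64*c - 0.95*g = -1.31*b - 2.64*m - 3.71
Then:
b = 0.318658149722696*n + 0.443556313256652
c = 0.493942159180943*n - 1.41673906274567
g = 0.537992064690958*n + 2.27893410363995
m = -0.0842699608167141*n - 0.461878171117818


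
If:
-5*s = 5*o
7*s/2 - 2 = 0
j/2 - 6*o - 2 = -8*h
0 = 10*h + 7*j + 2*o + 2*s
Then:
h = -10/51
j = 100/357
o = -4/7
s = 4/7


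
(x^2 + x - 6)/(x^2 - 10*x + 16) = (x + 3)/(x - 8)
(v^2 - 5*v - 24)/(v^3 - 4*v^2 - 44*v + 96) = (v + 3)/(v^2 + 4*v - 12)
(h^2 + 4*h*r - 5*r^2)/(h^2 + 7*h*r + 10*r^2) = (h - r)/(h + 2*r)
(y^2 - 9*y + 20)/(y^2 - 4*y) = (y - 5)/y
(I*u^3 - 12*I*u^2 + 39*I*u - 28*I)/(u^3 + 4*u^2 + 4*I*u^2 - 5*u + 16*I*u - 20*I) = I*(u^2 - 11*u + 28)/(u^2 + u*(5 + 4*I) + 20*I)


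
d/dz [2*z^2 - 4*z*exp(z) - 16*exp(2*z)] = -4*z*exp(z) + 4*z - 32*exp(2*z) - 4*exp(z)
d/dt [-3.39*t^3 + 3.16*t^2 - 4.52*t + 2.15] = -10.17*t^2 + 6.32*t - 4.52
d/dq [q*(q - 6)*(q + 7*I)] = 3*q^2 + q*(-12 + 14*I) - 42*I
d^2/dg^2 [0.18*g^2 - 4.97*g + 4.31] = 0.360000000000000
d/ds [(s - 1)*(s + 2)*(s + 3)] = 3*s^2 + 8*s + 1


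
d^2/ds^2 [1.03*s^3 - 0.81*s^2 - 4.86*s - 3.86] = 6.18*s - 1.62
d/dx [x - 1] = 1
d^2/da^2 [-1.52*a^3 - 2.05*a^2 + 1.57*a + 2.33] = -9.12*a - 4.1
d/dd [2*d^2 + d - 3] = 4*d + 1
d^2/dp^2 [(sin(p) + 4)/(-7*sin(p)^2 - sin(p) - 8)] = (49*sin(p)^5 + 777*sin(p)^4 - 350*sin(p)^3 - 2076*sin(p)^2 + 200*sin(p) + 456)/(7*sin(p)^2 + sin(p) + 8)^3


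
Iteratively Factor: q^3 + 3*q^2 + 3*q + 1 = (q + 1)*(q^2 + 2*q + 1) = (q + 1)^2*(q + 1)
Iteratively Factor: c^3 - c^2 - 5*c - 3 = (c + 1)*(c^2 - 2*c - 3) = (c - 3)*(c + 1)*(c + 1)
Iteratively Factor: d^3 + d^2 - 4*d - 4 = (d - 2)*(d^2 + 3*d + 2) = (d - 2)*(d + 1)*(d + 2)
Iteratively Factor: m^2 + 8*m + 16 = (m + 4)*(m + 4)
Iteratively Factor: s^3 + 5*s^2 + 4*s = (s)*(s^2 + 5*s + 4) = s*(s + 4)*(s + 1)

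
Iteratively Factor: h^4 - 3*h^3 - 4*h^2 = (h)*(h^3 - 3*h^2 - 4*h) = h*(h - 4)*(h^2 + h) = h^2*(h - 4)*(h + 1)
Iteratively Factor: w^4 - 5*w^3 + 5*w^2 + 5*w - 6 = (w - 3)*(w^3 - 2*w^2 - w + 2) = (w - 3)*(w - 2)*(w^2 - 1) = (w - 3)*(w - 2)*(w - 1)*(w + 1)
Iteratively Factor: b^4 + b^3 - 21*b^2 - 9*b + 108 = (b + 4)*(b^3 - 3*b^2 - 9*b + 27) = (b - 3)*(b + 4)*(b^2 - 9) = (b - 3)^2*(b + 4)*(b + 3)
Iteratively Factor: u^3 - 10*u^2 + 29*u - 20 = (u - 4)*(u^2 - 6*u + 5) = (u - 5)*(u - 4)*(u - 1)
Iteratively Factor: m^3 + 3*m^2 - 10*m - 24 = (m - 3)*(m^2 + 6*m + 8) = (m - 3)*(m + 2)*(m + 4)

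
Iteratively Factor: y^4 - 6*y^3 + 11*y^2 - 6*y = (y - 2)*(y^3 - 4*y^2 + 3*y) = y*(y - 2)*(y^2 - 4*y + 3) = y*(y - 3)*(y - 2)*(y - 1)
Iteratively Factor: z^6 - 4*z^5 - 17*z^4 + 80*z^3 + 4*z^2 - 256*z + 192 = (z + 2)*(z^5 - 6*z^4 - 5*z^3 + 90*z^2 - 176*z + 96) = (z - 3)*(z + 2)*(z^4 - 3*z^3 - 14*z^2 + 48*z - 32) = (z - 4)*(z - 3)*(z + 2)*(z^3 + z^2 - 10*z + 8) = (z - 4)*(z - 3)*(z - 2)*(z + 2)*(z^2 + 3*z - 4) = (z - 4)*(z - 3)*(z - 2)*(z - 1)*(z + 2)*(z + 4)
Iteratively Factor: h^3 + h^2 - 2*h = (h + 2)*(h^2 - h) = (h - 1)*(h + 2)*(h)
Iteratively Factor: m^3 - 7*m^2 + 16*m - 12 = (m - 2)*(m^2 - 5*m + 6) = (m - 2)^2*(m - 3)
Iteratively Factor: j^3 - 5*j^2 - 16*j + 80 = (j + 4)*(j^2 - 9*j + 20) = (j - 5)*(j + 4)*(j - 4)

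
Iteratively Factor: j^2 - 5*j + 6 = (j - 3)*(j - 2)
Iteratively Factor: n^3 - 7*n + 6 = (n + 3)*(n^2 - 3*n + 2) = (n - 1)*(n + 3)*(n - 2)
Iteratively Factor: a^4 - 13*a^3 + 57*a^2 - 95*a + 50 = (a - 1)*(a^3 - 12*a^2 + 45*a - 50) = (a - 5)*(a - 1)*(a^2 - 7*a + 10) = (a - 5)^2*(a - 1)*(a - 2)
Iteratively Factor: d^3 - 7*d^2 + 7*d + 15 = (d - 5)*(d^2 - 2*d - 3) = (d - 5)*(d + 1)*(d - 3)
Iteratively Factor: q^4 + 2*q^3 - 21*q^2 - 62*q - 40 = (q + 1)*(q^3 + q^2 - 22*q - 40) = (q + 1)*(q + 4)*(q^2 - 3*q - 10) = (q + 1)*(q + 2)*(q + 4)*(q - 5)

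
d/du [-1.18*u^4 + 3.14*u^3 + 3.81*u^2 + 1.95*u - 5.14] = -4.72*u^3 + 9.42*u^2 + 7.62*u + 1.95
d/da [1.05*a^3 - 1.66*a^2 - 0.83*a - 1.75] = 3.15*a^2 - 3.32*a - 0.83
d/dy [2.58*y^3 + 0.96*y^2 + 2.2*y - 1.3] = 7.74*y^2 + 1.92*y + 2.2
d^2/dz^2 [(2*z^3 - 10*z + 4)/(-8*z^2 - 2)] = 2*(84*z^3 - 96*z^2 - 63*z + 8)/(64*z^6 + 48*z^4 + 12*z^2 + 1)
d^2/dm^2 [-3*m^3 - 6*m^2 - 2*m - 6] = -18*m - 12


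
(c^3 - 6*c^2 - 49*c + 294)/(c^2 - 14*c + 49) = (c^2 + c - 42)/(c - 7)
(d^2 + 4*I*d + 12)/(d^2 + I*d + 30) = (d - 2*I)/(d - 5*I)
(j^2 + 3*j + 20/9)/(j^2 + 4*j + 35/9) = (3*j + 4)/(3*j + 7)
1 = 1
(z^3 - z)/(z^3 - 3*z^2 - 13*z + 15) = z*(z + 1)/(z^2 - 2*z - 15)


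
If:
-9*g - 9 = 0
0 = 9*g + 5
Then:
No Solution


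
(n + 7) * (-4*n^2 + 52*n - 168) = -4*n^3 + 24*n^2 + 196*n - 1176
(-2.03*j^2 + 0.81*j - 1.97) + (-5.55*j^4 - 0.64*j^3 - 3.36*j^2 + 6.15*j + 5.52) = -5.55*j^4 - 0.64*j^3 - 5.39*j^2 + 6.96*j + 3.55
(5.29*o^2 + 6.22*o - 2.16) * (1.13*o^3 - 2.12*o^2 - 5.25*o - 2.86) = 5.9777*o^5 - 4.1862*o^4 - 43.3997*o^3 - 43.2052*o^2 - 6.4492*o + 6.1776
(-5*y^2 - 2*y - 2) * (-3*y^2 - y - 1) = 15*y^4 + 11*y^3 + 13*y^2 + 4*y + 2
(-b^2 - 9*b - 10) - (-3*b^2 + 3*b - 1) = 2*b^2 - 12*b - 9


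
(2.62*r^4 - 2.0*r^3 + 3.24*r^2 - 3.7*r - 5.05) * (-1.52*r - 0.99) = -3.9824*r^5 + 0.4462*r^4 - 2.9448*r^3 + 2.4164*r^2 + 11.339*r + 4.9995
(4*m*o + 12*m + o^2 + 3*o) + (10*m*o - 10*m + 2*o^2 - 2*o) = 14*m*o + 2*m + 3*o^2 + o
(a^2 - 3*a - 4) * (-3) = -3*a^2 + 9*a + 12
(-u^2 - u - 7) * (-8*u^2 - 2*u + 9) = 8*u^4 + 10*u^3 + 49*u^2 + 5*u - 63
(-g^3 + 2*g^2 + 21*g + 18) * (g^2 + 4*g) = -g^5 - 2*g^4 + 29*g^3 + 102*g^2 + 72*g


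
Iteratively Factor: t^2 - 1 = (t + 1)*(t - 1)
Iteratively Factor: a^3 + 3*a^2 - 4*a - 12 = (a + 2)*(a^2 + a - 6) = (a - 2)*(a + 2)*(a + 3)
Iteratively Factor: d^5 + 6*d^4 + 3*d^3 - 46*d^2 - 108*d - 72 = (d + 3)*(d^4 + 3*d^3 - 6*d^2 - 28*d - 24) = (d + 2)*(d + 3)*(d^3 + d^2 - 8*d - 12) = (d + 2)^2*(d + 3)*(d^2 - d - 6) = (d - 3)*(d + 2)^2*(d + 3)*(d + 2)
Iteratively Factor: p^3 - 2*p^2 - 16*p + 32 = (p - 4)*(p^2 + 2*p - 8) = (p - 4)*(p - 2)*(p + 4)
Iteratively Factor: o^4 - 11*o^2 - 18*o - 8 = (o - 4)*(o^3 + 4*o^2 + 5*o + 2) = (o - 4)*(o + 1)*(o^2 + 3*o + 2) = (o - 4)*(o + 1)*(o + 2)*(o + 1)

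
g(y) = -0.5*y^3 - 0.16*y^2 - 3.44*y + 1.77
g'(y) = -1.5*y^2 - 0.32*y - 3.44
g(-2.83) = 21.56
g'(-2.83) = -14.55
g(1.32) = -4.20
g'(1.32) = -6.48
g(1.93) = -9.06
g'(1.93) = -9.64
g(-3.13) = 26.30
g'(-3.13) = -17.13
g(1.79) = -7.77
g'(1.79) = -8.82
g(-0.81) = 4.72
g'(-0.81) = -4.16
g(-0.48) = 3.44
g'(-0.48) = -3.63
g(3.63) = -36.74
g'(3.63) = -24.37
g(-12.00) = 884.01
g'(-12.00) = -215.60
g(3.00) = -23.49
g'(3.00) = -17.90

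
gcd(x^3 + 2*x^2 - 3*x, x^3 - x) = x^2 - x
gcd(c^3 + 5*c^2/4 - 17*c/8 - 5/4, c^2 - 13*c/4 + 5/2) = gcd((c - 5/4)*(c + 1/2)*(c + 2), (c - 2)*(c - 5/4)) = c - 5/4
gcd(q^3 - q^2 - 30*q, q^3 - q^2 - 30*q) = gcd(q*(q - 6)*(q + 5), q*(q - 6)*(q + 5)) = q^3 - q^2 - 30*q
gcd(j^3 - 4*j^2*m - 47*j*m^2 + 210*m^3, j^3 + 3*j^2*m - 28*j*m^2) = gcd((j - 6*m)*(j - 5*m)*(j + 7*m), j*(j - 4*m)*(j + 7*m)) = j + 7*m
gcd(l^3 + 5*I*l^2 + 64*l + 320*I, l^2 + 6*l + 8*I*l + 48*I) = l + 8*I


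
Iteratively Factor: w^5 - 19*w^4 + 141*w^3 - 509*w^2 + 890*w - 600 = (w - 5)*(w^4 - 14*w^3 + 71*w^2 - 154*w + 120) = (w - 5)*(w - 3)*(w^3 - 11*w^2 + 38*w - 40) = (w - 5)*(w - 4)*(w - 3)*(w^2 - 7*w + 10) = (w - 5)*(w - 4)*(w - 3)*(w - 2)*(w - 5)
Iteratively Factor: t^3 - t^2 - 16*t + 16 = (t - 1)*(t^2 - 16) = (t - 4)*(t - 1)*(t + 4)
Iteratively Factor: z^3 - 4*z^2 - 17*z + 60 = (z - 5)*(z^2 + z - 12) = (z - 5)*(z - 3)*(z + 4)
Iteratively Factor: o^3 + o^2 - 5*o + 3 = (o - 1)*(o^2 + 2*o - 3) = (o - 1)^2*(o + 3)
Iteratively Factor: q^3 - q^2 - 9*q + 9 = (q - 3)*(q^2 + 2*q - 3) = (q - 3)*(q + 3)*(q - 1)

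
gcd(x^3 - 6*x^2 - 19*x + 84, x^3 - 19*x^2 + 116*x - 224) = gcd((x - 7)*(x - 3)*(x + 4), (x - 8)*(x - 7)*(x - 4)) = x - 7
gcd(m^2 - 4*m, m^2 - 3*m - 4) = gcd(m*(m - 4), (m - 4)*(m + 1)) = m - 4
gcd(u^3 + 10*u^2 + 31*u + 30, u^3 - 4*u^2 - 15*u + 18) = u + 3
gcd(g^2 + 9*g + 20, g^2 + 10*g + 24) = g + 4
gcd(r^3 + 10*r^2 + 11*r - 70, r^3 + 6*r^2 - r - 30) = r^2 + 3*r - 10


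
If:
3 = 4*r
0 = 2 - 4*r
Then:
No Solution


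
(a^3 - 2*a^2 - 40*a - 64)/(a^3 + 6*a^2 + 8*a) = (a - 8)/a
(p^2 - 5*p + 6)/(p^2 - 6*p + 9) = (p - 2)/(p - 3)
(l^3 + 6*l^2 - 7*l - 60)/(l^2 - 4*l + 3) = (l^2 + 9*l + 20)/(l - 1)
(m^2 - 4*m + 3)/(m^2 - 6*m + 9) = (m - 1)/(m - 3)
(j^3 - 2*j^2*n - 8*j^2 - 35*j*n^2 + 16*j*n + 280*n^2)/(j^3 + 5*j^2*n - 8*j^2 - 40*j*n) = (j - 7*n)/j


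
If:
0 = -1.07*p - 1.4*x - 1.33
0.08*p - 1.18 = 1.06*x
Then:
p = 0.19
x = -1.10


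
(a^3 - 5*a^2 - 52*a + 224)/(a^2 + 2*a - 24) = (a^2 - a - 56)/(a + 6)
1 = 1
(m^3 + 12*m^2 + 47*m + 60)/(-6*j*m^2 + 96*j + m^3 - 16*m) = (-m^2 - 8*m - 15)/(6*j*m - 24*j - m^2 + 4*m)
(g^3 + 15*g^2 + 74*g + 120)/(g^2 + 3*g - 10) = (g^2 + 10*g + 24)/(g - 2)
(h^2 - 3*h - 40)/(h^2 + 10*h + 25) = (h - 8)/(h + 5)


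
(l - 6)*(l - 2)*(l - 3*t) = l^3 - 3*l^2*t - 8*l^2 + 24*l*t + 12*l - 36*t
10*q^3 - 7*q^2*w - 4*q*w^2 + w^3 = (-5*q + w)*(-q + w)*(2*q + w)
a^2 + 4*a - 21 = (a - 3)*(a + 7)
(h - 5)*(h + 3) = h^2 - 2*h - 15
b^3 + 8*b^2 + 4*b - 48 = (b - 2)*(b + 4)*(b + 6)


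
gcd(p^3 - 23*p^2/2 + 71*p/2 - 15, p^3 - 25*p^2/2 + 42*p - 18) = p^2 - 13*p/2 + 3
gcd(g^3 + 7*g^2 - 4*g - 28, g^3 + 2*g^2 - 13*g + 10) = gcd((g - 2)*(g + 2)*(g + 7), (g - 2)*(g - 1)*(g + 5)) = g - 2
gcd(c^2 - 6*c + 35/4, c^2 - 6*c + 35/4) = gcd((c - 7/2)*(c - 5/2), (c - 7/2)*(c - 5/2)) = c^2 - 6*c + 35/4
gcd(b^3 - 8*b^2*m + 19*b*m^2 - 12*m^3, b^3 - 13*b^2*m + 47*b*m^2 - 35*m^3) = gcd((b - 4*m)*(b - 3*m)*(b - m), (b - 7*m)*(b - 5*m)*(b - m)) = b - m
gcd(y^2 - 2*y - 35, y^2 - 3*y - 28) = y - 7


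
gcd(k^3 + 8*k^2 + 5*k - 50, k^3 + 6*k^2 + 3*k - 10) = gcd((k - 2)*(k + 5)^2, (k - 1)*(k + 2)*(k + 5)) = k + 5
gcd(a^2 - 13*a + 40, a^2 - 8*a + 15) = a - 5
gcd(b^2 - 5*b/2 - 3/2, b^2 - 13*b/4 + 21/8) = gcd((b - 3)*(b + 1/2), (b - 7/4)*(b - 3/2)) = 1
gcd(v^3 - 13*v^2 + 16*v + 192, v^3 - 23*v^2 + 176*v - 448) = v^2 - 16*v + 64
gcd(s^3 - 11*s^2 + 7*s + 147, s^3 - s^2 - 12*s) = s + 3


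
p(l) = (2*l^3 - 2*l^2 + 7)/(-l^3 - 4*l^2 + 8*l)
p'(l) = (6*l^2 - 4*l)/(-l^3 - 4*l^2 + 8*l) + (3*l^2 + 8*l - 8)*(2*l^3 - 2*l^2 + 7)/(-l^3 - 4*l^2 + 8*l)^2 = (-10*l^4 + 32*l^3 + 5*l^2 + 56*l - 56)/(l^2*(l^4 + 8*l^3 - 64*l + 64))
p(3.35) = -1.07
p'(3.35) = 0.04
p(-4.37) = 7.10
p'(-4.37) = -8.38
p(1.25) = 4.33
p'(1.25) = 18.55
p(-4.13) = 5.45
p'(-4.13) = -5.65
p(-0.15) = -5.40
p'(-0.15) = -38.90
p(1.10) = 2.75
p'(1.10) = 5.73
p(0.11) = 8.41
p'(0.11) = -72.15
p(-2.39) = 1.12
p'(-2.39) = -1.15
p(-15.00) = -3.05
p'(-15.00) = -0.11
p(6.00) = -1.18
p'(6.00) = -0.06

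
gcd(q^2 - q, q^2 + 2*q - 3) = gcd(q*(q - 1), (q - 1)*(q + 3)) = q - 1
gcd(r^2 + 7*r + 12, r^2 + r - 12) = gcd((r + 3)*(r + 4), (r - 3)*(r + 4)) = r + 4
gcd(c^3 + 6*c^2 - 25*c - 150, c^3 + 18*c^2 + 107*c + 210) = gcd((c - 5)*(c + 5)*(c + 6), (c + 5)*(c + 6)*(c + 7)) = c^2 + 11*c + 30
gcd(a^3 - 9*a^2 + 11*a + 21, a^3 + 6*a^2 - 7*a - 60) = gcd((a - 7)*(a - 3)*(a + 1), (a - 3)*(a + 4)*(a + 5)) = a - 3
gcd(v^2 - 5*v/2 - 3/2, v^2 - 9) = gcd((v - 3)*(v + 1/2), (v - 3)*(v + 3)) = v - 3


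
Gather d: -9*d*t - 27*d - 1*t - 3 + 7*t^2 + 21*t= d*(-9*t - 27) + 7*t^2 + 20*t - 3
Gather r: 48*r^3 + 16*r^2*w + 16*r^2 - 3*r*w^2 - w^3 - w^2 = 48*r^3 + r^2*(16*w + 16) - 3*r*w^2 - w^3 - w^2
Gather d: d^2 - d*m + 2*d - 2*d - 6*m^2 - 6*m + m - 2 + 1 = d^2 - d*m - 6*m^2 - 5*m - 1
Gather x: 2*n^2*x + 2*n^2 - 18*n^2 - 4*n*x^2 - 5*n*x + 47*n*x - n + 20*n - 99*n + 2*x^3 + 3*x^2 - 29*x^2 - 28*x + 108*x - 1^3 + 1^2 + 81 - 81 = -16*n^2 - 80*n + 2*x^3 + x^2*(-4*n - 26) + x*(2*n^2 + 42*n + 80)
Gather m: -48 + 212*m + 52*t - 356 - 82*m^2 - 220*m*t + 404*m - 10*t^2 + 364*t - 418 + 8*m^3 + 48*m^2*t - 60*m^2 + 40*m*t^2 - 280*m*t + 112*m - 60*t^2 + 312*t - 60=8*m^3 + m^2*(48*t - 142) + m*(40*t^2 - 500*t + 728) - 70*t^2 + 728*t - 882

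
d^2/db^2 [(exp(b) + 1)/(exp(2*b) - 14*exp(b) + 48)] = (exp(4*b) + 18*exp(3*b) - 330*exp(2*b) + 676*exp(b) + 2976)*exp(b)/(exp(6*b) - 42*exp(5*b) + 732*exp(4*b) - 6776*exp(3*b) + 35136*exp(2*b) - 96768*exp(b) + 110592)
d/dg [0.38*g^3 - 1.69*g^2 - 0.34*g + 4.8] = 1.14*g^2 - 3.38*g - 0.34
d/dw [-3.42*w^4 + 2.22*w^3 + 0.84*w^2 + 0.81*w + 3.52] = -13.68*w^3 + 6.66*w^2 + 1.68*w + 0.81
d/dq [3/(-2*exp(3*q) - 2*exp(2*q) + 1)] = (18*exp(q) + 12)*exp(2*q)/(2*exp(3*q) + 2*exp(2*q) - 1)^2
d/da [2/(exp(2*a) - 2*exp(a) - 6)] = 4*(1 - exp(a))*exp(a)/(-exp(2*a) + 2*exp(a) + 6)^2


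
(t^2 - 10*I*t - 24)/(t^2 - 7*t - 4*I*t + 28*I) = (t - 6*I)/(t - 7)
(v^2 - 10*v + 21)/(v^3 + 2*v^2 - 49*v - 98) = (v - 3)/(v^2 + 9*v + 14)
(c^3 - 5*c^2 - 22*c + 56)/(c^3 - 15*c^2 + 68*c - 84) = (c + 4)/(c - 6)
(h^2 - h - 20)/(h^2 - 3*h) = (h^2 - h - 20)/(h*(h - 3))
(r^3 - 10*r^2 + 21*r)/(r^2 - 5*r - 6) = r*(-r^2 + 10*r - 21)/(-r^2 + 5*r + 6)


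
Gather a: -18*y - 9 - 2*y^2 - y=-2*y^2 - 19*y - 9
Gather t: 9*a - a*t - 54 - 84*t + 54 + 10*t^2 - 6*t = 9*a + 10*t^2 + t*(-a - 90)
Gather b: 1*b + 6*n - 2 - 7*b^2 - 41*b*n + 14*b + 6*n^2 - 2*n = -7*b^2 + b*(15 - 41*n) + 6*n^2 + 4*n - 2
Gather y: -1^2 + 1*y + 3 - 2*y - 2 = -y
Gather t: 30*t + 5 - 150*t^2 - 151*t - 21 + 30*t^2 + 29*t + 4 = -120*t^2 - 92*t - 12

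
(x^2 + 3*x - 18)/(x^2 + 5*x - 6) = (x - 3)/(x - 1)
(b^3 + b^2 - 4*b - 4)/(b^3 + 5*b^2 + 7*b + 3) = (b^2 - 4)/(b^2 + 4*b + 3)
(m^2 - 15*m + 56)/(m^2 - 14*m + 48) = (m - 7)/(m - 6)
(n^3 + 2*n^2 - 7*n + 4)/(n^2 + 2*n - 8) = (n^2 - 2*n + 1)/(n - 2)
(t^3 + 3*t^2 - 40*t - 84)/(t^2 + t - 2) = (t^2 + t - 42)/(t - 1)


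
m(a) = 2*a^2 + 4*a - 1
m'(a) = 4*a + 4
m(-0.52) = -2.54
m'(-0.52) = 1.92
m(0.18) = -0.22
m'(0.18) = 4.72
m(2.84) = 26.49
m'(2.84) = 15.36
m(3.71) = 41.37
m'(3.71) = 18.84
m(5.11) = 71.66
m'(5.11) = 24.44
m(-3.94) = 14.29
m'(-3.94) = -11.76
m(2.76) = 25.28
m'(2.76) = 15.04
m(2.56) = 22.35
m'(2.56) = 14.24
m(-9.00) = 125.00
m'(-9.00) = -32.00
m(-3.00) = 5.00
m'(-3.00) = -8.00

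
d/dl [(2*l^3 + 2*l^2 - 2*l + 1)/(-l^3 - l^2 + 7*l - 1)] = (24*l^3 + 9*l^2 - 2*l - 5)/(l^6 + 2*l^5 - 13*l^4 - 12*l^3 + 51*l^2 - 14*l + 1)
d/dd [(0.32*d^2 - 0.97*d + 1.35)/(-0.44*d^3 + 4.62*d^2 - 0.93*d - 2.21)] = (0.1408*d^4 - 0.8536*d^3 + 5.9658*d^2 - 13.8884*d + 3.3992)/(0.1936*d^6 - 4.0656*d^5 + 22.1628*d^4 - 6.6484*d^3 - 19.5555*d^2 + 4.1106*d + 4.8841)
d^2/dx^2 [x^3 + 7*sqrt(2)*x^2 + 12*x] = 6*x + 14*sqrt(2)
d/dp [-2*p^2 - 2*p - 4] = -4*p - 2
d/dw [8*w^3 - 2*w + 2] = 24*w^2 - 2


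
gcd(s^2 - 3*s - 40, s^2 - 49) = 1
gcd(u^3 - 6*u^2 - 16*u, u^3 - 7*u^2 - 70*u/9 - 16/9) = u - 8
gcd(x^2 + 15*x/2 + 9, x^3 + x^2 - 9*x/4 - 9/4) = x + 3/2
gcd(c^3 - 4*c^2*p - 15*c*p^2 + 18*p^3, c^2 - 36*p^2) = -c + 6*p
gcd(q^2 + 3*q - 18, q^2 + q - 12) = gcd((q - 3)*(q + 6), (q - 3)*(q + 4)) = q - 3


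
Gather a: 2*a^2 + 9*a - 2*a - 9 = 2*a^2 + 7*a - 9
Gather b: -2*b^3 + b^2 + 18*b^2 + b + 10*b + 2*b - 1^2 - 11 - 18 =-2*b^3 + 19*b^2 + 13*b - 30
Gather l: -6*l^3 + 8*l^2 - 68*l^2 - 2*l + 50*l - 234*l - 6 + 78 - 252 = -6*l^3 - 60*l^2 - 186*l - 180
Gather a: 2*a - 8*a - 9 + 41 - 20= 12 - 6*a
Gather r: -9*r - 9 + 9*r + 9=0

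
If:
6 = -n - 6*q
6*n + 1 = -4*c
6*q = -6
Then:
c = -1/4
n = 0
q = -1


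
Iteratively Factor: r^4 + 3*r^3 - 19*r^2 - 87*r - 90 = (r + 3)*(r^3 - 19*r - 30) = (r + 2)*(r + 3)*(r^2 - 2*r - 15) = (r - 5)*(r + 2)*(r + 3)*(r + 3)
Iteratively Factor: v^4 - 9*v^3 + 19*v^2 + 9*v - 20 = (v - 5)*(v^3 - 4*v^2 - v + 4) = (v - 5)*(v - 4)*(v^2 - 1) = (v - 5)*(v - 4)*(v + 1)*(v - 1)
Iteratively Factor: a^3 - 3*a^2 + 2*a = (a)*(a^2 - 3*a + 2) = a*(a - 2)*(a - 1)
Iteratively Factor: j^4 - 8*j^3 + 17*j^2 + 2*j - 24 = (j + 1)*(j^3 - 9*j^2 + 26*j - 24) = (j - 2)*(j + 1)*(j^2 - 7*j + 12) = (j - 3)*(j - 2)*(j + 1)*(j - 4)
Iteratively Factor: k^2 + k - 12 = (k - 3)*(k + 4)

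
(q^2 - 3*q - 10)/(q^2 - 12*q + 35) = (q + 2)/(q - 7)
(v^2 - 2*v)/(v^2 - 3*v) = (v - 2)/(v - 3)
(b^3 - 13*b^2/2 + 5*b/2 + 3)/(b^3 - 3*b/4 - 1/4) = 2*(b - 6)/(2*b + 1)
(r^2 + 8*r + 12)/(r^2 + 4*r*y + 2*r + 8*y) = (r + 6)/(r + 4*y)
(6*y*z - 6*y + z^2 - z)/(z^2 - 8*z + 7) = (6*y + z)/(z - 7)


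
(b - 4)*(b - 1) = b^2 - 5*b + 4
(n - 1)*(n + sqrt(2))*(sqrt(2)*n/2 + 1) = sqrt(2)*n^3/2 - sqrt(2)*n^2/2 + 2*n^2 - 2*n + sqrt(2)*n - sqrt(2)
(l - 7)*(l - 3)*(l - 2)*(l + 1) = l^4 - 11*l^3 + 29*l^2 - l - 42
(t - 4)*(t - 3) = t^2 - 7*t + 12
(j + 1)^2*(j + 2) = j^3 + 4*j^2 + 5*j + 2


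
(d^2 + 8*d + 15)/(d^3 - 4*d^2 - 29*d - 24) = (d + 5)/(d^2 - 7*d - 8)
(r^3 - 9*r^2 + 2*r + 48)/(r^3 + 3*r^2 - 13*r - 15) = (r^2 - 6*r - 16)/(r^2 + 6*r + 5)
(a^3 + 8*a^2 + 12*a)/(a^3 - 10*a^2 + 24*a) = (a^2 + 8*a + 12)/(a^2 - 10*a + 24)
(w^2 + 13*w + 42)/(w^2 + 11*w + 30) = (w + 7)/(w + 5)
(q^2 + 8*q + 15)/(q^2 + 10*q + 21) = (q + 5)/(q + 7)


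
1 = 1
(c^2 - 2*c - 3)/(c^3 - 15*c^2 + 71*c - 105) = (c + 1)/(c^2 - 12*c + 35)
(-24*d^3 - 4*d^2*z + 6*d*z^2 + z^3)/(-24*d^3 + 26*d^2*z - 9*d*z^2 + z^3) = (12*d^2 + 8*d*z + z^2)/(12*d^2 - 7*d*z + z^2)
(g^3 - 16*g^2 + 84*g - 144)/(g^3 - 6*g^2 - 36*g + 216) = (g - 4)/(g + 6)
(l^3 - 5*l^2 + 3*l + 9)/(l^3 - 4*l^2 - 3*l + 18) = (l + 1)/(l + 2)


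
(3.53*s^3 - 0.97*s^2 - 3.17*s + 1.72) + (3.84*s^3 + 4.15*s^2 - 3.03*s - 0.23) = 7.37*s^3 + 3.18*s^2 - 6.2*s + 1.49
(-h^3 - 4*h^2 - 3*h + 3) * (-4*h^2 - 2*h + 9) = 4*h^5 + 18*h^4 + 11*h^3 - 42*h^2 - 33*h + 27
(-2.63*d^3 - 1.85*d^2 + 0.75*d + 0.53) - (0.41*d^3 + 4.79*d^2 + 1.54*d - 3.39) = -3.04*d^3 - 6.64*d^2 - 0.79*d + 3.92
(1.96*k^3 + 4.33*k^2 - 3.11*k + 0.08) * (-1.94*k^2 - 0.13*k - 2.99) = -3.8024*k^5 - 8.655*k^4 - 0.389900000000001*k^3 - 12.6976*k^2 + 9.2885*k - 0.2392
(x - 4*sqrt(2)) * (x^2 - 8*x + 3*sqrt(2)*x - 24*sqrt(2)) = x^3 - 8*x^2 - sqrt(2)*x^2 - 24*x + 8*sqrt(2)*x + 192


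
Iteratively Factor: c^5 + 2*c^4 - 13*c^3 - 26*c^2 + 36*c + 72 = (c - 3)*(c^4 + 5*c^3 + 2*c^2 - 20*c - 24) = (c - 3)*(c - 2)*(c^3 + 7*c^2 + 16*c + 12) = (c - 3)*(c - 2)*(c + 2)*(c^2 + 5*c + 6) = (c - 3)*(c - 2)*(c + 2)^2*(c + 3)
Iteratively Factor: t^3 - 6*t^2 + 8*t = (t)*(t^2 - 6*t + 8) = t*(t - 4)*(t - 2)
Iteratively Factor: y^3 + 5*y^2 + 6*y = (y + 2)*(y^2 + 3*y) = (y + 2)*(y + 3)*(y)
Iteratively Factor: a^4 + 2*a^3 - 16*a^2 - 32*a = (a)*(a^3 + 2*a^2 - 16*a - 32) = a*(a + 2)*(a^2 - 16) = a*(a - 4)*(a + 2)*(a + 4)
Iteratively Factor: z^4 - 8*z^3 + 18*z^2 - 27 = (z - 3)*(z^3 - 5*z^2 + 3*z + 9) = (z - 3)^2*(z^2 - 2*z - 3) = (z - 3)^3*(z + 1)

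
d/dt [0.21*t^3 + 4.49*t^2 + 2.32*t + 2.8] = 0.63*t^2 + 8.98*t + 2.32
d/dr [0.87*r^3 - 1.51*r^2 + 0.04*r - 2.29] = 2.61*r^2 - 3.02*r + 0.04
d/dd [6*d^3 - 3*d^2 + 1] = 6*d*(3*d - 1)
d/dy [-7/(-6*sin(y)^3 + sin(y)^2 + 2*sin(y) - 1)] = 14*(-9*sin(y)^2 + sin(y) + 1)*cos(y)/(6*sin(y)^3 - sin(y)^2 - 2*sin(y) + 1)^2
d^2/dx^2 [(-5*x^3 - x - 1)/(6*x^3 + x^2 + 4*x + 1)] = 2*(30*x^6 + 252*x^5 - 54*x^4 - 100*x^3 - 99*x^2 - 6*x - 11)/(216*x^9 + 108*x^8 + 450*x^7 + 253*x^6 + 336*x^5 + 195*x^4 + 106*x^3 + 51*x^2 + 12*x + 1)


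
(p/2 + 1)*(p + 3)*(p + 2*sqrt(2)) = p^3/2 + sqrt(2)*p^2 + 5*p^2/2 + 3*p + 5*sqrt(2)*p + 6*sqrt(2)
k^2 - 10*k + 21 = (k - 7)*(k - 3)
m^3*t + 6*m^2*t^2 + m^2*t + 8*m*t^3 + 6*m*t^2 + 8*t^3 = (m + 2*t)*(m + 4*t)*(m*t + t)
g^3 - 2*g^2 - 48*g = g*(g - 8)*(g + 6)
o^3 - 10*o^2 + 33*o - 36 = (o - 4)*(o - 3)^2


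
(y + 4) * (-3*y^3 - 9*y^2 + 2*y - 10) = -3*y^4 - 21*y^3 - 34*y^2 - 2*y - 40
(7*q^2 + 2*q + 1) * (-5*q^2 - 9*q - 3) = -35*q^4 - 73*q^3 - 44*q^2 - 15*q - 3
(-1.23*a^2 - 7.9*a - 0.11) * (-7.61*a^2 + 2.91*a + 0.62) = 9.3603*a^4 + 56.5397*a^3 - 22.9145*a^2 - 5.2181*a - 0.0682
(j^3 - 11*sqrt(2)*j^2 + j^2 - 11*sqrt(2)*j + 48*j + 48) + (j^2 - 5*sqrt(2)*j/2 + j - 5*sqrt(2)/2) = j^3 - 11*sqrt(2)*j^2 + 2*j^2 - 27*sqrt(2)*j/2 + 49*j - 5*sqrt(2)/2 + 48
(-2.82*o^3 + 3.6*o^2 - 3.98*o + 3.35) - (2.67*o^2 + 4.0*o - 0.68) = -2.82*o^3 + 0.93*o^2 - 7.98*o + 4.03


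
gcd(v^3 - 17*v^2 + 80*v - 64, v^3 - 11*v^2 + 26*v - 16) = v^2 - 9*v + 8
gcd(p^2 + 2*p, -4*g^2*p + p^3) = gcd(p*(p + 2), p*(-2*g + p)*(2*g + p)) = p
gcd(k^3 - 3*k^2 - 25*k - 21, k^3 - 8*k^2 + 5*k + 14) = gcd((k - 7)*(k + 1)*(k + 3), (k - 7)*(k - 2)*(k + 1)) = k^2 - 6*k - 7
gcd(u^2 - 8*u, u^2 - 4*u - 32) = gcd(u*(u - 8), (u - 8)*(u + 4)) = u - 8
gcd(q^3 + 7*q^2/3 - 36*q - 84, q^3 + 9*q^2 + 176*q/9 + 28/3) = q^2 + 25*q/3 + 14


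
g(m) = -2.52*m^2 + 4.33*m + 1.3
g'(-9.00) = 49.69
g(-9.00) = -241.79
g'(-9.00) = 49.69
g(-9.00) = -241.79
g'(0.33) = 2.67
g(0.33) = 2.45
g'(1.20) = -1.72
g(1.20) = 2.87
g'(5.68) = -24.30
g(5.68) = -55.41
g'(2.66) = -9.08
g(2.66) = -5.01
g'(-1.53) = 12.04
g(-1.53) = -11.22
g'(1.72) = -4.34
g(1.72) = 1.29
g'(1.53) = -3.38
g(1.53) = 2.03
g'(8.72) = -39.62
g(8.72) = -152.56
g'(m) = 4.33 - 5.04*m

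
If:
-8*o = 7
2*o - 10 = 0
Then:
No Solution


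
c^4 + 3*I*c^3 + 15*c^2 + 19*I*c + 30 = (c - 3*I)*(c - I)*(c + 2*I)*(c + 5*I)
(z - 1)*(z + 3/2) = z^2 + z/2 - 3/2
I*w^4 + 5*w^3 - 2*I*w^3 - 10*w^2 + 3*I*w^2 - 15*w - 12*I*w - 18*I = (w - 3)*(w - 6*I)*(w + I)*(I*w + I)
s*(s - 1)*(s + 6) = s^3 + 5*s^2 - 6*s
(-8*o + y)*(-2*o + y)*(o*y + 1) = 16*o^3*y - 10*o^2*y^2 + 16*o^2 + o*y^3 - 10*o*y + y^2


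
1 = 1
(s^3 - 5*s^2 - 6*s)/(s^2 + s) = s - 6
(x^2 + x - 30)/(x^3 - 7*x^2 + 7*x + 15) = (x + 6)/(x^2 - 2*x - 3)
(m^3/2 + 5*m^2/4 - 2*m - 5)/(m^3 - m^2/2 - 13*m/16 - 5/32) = 8*(-2*m^3 - 5*m^2 + 8*m + 20)/(-32*m^3 + 16*m^2 + 26*m + 5)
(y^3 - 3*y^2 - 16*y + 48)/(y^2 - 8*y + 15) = (y^2 - 16)/(y - 5)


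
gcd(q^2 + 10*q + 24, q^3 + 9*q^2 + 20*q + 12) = q + 6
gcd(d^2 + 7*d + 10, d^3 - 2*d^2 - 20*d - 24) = d + 2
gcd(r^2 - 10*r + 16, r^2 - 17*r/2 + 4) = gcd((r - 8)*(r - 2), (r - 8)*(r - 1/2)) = r - 8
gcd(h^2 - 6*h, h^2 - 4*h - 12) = h - 6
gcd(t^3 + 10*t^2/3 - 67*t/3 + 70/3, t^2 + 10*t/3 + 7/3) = 1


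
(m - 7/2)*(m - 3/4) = m^2 - 17*m/4 + 21/8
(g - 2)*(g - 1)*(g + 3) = g^3 - 7*g + 6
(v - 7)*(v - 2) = v^2 - 9*v + 14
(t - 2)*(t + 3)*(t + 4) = t^3 + 5*t^2 - 2*t - 24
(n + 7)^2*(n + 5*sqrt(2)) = n^3 + 5*sqrt(2)*n^2 + 14*n^2 + 49*n + 70*sqrt(2)*n + 245*sqrt(2)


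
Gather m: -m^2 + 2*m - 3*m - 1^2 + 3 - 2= -m^2 - m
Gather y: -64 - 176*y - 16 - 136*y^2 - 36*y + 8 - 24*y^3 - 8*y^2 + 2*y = -24*y^3 - 144*y^2 - 210*y - 72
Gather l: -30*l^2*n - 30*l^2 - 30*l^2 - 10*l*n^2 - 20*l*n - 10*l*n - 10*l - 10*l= l^2*(-30*n - 60) + l*(-10*n^2 - 30*n - 20)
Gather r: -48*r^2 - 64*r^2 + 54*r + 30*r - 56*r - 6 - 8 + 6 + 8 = -112*r^2 + 28*r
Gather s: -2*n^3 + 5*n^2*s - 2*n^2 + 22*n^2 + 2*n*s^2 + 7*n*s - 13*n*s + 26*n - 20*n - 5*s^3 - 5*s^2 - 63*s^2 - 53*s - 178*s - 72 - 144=-2*n^3 + 20*n^2 + 6*n - 5*s^3 + s^2*(2*n - 68) + s*(5*n^2 - 6*n - 231) - 216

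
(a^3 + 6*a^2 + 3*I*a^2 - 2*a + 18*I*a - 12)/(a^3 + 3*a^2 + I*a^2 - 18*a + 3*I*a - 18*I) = (a + 2*I)/(a - 3)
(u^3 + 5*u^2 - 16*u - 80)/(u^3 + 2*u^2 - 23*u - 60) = (u^2 + u - 20)/(u^2 - 2*u - 15)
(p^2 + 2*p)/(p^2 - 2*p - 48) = p*(p + 2)/(p^2 - 2*p - 48)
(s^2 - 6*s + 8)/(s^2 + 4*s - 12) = (s - 4)/(s + 6)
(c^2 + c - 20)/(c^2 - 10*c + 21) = (c^2 + c - 20)/(c^2 - 10*c + 21)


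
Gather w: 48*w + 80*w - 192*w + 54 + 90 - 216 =-64*w - 72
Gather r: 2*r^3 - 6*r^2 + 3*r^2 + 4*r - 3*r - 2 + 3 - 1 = 2*r^3 - 3*r^2 + r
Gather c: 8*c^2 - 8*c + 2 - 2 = 8*c^2 - 8*c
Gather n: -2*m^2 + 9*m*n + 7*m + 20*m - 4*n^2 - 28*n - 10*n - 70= -2*m^2 + 27*m - 4*n^2 + n*(9*m - 38) - 70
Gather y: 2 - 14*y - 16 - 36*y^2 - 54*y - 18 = -36*y^2 - 68*y - 32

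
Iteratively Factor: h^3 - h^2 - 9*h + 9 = (h + 3)*(h^2 - 4*h + 3) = (h - 3)*(h + 3)*(h - 1)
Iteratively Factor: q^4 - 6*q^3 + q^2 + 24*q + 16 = (q - 4)*(q^3 - 2*q^2 - 7*q - 4) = (q - 4)^2*(q^2 + 2*q + 1) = (q - 4)^2*(q + 1)*(q + 1)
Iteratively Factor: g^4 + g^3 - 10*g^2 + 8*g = (g + 4)*(g^3 - 3*g^2 + 2*g) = (g - 1)*(g + 4)*(g^2 - 2*g) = g*(g - 1)*(g + 4)*(g - 2)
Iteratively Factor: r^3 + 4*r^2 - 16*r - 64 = (r + 4)*(r^2 - 16) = (r - 4)*(r + 4)*(r + 4)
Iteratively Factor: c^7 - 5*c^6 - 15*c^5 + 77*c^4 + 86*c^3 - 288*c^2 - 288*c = (c - 4)*(c^6 - c^5 - 19*c^4 + c^3 + 90*c^2 + 72*c) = (c - 4)*(c + 3)*(c^5 - 4*c^4 - 7*c^3 + 22*c^2 + 24*c) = (c - 4)*(c + 1)*(c + 3)*(c^4 - 5*c^3 - 2*c^2 + 24*c) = c*(c - 4)*(c + 1)*(c + 3)*(c^3 - 5*c^2 - 2*c + 24) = c*(c - 4)*(c + 1)*(c + 2)*(c + 3)*(c^2 - 7*c + 12) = c*(c - 4)^2*(c + 1)*(c + 2)*(c + 3)*(c - 3)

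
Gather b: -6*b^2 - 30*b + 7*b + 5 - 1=-6*b^2 - 23*b + 4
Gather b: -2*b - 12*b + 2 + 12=14 - 14*b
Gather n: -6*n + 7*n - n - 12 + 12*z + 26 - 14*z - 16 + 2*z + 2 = 0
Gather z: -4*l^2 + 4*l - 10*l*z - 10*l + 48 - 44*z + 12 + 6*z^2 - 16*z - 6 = -4*l^2 - 6*l + 6*z^2 + z*(-10*l - 60) + 54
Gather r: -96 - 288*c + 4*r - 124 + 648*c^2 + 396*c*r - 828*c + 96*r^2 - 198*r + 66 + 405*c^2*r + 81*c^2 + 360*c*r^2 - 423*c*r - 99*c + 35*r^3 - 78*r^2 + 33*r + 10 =729*c^2 - 1215*c + 35*r^3 + r^2*(360*c + 18) + r*(405*c^2 - 27*c - 161) - 144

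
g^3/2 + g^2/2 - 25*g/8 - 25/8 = (g/2 + 1/2)*(g - 5/2)*(g + 5/2)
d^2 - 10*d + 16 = (d - 8)*(d - 2)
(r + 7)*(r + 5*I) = r^2 + 7*r + 5*I*r + 35*I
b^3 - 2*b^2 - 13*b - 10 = (b - 5)*(b + 1)*(b + 2)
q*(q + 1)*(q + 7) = q^3 + 8*q^2 + 7*q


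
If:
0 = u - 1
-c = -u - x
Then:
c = x + 1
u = 1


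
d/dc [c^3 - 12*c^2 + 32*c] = 3*c^2 - 24*c + 32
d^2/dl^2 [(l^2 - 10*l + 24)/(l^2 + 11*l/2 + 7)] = 8*(-31*l^3 + 102*l^2 + 1212*l + 1984)/(8*l^6 + 132*l^5 + 894*l^4 + 3179*l^3 + 6258*l^2 + 6468*l + 2744)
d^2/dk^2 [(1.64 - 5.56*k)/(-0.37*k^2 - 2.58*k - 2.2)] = ((0.74*k + 2.58)*(1.48*k + 5.16)*(5.56*k - 1.64) - (12.3432*k + 27.476)*(0.37*k^2 + 2.58*k + 2.2))/(0.37*k^2 + 2.58*k + 2.2)^3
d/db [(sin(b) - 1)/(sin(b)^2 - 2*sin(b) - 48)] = (2*sin(b) + cos(b)^2 - 51)*cos(b)/((sin(b) - 8)^2*(sin(b) + 6)^2)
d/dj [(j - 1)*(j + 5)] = 2*j + 4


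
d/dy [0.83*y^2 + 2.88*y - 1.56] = 1.66*y + 2.88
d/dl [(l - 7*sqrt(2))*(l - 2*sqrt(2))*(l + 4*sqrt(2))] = 3*l^2 - 10*sqrt(2)*l - 44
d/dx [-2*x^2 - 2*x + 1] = -4*x - 2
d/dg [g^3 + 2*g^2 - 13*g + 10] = 3*g^2 + 4*g - 13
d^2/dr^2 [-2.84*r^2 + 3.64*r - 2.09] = -5.68000000000000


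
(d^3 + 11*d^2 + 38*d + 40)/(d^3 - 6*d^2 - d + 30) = (d^2 + 9*d + 20)/(d^2 - 8*d + 15)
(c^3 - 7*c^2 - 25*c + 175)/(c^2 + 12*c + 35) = (c^2 - 12*c + 35)/(c + 7)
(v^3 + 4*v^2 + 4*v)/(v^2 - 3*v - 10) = v*(v + 2)/(v - 5)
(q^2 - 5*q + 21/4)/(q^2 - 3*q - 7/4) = (2*q - 3)/(2*q + 1)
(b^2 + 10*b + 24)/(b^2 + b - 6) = (b^2 + 10*b + 24)/(b^2 + b - 6)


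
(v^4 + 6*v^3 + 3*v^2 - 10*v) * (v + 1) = v^5 + 7*v^4 + 9*v^3 - 7*v^2 - 10*v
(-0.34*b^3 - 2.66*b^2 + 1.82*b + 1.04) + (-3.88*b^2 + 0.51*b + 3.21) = -0.34*b^3 - 6.54*b^2 + 2.33*b + 4.25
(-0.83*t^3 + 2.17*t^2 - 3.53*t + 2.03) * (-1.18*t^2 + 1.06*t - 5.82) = 0.9794*t^5 - 3.4404*t^4 + 11.2962*t^3 - 18.7666*t^2 + 22.6964*t - 11.8146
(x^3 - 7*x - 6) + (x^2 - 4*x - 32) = x^3 + x^2 - 11*x - 38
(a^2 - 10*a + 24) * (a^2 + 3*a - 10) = a^4 - 7*a^3 - 16*a^2 + 172*a - 240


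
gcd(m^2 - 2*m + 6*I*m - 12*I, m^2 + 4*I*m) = 1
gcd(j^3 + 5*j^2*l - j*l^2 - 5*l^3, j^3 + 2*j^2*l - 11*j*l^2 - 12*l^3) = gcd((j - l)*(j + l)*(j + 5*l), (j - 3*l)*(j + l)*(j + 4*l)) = j + l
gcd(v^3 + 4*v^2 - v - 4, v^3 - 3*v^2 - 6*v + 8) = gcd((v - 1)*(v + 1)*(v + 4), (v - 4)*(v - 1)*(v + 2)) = v - 1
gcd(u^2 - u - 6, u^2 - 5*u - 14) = u + 2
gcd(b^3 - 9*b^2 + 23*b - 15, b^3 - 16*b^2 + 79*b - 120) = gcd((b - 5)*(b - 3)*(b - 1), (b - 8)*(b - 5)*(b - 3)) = b^2 - 8*b + 15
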